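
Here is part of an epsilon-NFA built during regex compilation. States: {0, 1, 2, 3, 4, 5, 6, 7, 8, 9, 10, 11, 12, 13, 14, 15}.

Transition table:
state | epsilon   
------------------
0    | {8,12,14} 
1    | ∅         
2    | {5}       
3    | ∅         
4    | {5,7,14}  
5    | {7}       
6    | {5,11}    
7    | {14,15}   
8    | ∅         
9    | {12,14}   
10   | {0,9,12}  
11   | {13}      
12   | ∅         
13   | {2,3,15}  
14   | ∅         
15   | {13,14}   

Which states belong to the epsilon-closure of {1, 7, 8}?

Start with {1, 7, 8}.
From 7 via epsilon: add 14, 15.
From 15 via epsilon: add 13.
From 13 via epsilon: add 2, 3.
From 2 via epsilon: add 5.
No new states can be added; the closed set is {1, 2, 3, 5, 7, 8, 13, 14, 15}.

{1, 2, 3, 5, 7, 8, 13, 14, 15}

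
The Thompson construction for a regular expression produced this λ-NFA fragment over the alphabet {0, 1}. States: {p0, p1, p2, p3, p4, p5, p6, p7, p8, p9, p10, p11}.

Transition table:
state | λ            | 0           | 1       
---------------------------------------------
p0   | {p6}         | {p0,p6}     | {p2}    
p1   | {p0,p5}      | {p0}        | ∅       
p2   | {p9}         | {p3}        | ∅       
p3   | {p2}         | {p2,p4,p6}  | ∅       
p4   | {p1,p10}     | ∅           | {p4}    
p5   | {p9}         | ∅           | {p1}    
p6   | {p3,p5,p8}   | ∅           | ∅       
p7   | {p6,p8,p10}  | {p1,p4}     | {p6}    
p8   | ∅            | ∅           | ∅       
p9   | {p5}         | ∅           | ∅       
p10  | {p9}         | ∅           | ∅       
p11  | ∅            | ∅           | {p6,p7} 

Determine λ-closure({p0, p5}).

{p0, p2, p3, p5, p6, p8, p9}

Start with {p0, p5}.
From p0 via λ: add p6.
From p5 via λ: add p9.
From p6 via λ: add p3, p8.
From p3 via λ: add p2.
No new states can be added; the closed set is {p0, p2, p3, p5, p6, p8, p9}.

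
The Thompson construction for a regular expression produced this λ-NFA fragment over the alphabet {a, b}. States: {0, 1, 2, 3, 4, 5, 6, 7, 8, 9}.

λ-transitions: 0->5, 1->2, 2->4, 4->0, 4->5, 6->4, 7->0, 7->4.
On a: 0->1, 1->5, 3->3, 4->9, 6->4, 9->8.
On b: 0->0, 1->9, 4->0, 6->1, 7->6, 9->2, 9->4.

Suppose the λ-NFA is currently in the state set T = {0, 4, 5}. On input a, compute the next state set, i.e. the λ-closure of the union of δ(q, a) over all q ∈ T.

{0, 1, 2, 4, 5, 9}

0 on a → {1}.
4 on a → {9}.
No a-transition from 5.
Union after reading a: {1, 9}.
Now take the λ-closure:
From 1 via λ: add 2.
From 2 via λ: add 4.
From 4 via λ: add 0, 5.
No new states can be added; the closed set is {0, 1, 2, 4, 5, 9}.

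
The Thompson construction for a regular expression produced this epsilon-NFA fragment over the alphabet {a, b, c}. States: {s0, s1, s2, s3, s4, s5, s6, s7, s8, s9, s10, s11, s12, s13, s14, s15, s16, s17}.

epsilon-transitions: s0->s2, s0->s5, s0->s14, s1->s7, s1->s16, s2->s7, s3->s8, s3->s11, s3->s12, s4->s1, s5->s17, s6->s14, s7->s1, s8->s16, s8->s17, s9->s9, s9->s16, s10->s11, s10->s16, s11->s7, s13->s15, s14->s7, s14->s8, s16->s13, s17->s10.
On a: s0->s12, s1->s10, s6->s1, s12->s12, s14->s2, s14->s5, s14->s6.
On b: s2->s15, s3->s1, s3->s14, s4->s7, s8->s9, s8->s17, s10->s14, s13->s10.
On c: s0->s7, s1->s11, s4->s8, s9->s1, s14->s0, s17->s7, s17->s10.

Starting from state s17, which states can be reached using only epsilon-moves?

Start with {s17}.
From s17 via epsilon: add s10.
From s10 via epsilon: add s11, s16.
From s11 via epsilon: add s7.
From s16 via epsilon: add s13.
From s7 via epsilon: add s1.
From s13 via epsilon: add s15.
No new states can be added; the closed set is {s1, s7, s10, s11, s13, s15, s16, s17}.

{s1, s7, s10, s11, s13, s15, s16, s17}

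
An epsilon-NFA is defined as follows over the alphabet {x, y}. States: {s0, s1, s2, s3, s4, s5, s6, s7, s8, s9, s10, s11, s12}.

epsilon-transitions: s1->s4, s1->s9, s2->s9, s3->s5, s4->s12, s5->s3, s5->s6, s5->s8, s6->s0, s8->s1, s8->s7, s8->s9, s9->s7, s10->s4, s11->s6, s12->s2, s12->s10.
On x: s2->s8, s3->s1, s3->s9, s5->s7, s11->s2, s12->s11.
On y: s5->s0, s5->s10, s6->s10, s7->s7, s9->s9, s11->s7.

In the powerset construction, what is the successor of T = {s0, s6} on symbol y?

{s2, s4, s7, s9, s10, s12}

s6 on y → {s10}.
No y-transition from s0.
Union after reading y: {s10}.
Now take the epsilon-closure:
From s10 via epsilon: add s4.
From s4 via epsilon: add s12.
From s12 via epsilon: add s2.
From s2 via epsilon: add s9.
From s9 via epsilon: add s7.
No new states can be added; the closed set is {s2, s4, s7, s9, s10, s12}.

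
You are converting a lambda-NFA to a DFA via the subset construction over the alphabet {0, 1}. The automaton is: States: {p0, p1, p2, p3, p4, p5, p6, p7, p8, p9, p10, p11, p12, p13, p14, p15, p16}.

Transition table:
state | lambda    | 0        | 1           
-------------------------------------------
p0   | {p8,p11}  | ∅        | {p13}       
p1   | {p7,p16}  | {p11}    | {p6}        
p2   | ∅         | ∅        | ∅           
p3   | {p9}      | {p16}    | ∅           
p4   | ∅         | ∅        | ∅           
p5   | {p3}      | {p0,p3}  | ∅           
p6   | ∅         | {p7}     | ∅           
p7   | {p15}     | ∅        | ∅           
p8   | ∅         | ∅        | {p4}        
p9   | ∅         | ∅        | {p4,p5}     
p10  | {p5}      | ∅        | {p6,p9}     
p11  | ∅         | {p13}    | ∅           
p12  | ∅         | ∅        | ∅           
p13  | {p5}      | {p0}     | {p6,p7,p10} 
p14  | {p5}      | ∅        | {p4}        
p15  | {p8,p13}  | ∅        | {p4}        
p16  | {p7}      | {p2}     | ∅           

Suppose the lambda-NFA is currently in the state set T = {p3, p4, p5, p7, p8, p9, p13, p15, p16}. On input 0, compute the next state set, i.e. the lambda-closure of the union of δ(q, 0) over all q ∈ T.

p3 on 0 → {p16}.
p5 on 0 → {p0, p3}.
p13 on 0 → {p0}.
p16 on 0 → {p2}.
No 0-transition from p4, p7, p8, p9, p15.
Union after reading 0: {p0, p2, p3, p16}.
Now take the lambda-closure:
From p0 via lambda: add p8, p11.
From p3 via lambda: add p9.
From p16 via lambda: add p7.
From p7 via lambda: add p15.
From p15 via lambda: add p13.
From p13 via lambda: add p5.
No new states can be added; the closed set is {p0, p2, p3, p5, p7, p8, p9, p11, p13, p15, p16}.

{p0, p2, p3, p5, p7, p8, p9, p11, p13, p15, p16}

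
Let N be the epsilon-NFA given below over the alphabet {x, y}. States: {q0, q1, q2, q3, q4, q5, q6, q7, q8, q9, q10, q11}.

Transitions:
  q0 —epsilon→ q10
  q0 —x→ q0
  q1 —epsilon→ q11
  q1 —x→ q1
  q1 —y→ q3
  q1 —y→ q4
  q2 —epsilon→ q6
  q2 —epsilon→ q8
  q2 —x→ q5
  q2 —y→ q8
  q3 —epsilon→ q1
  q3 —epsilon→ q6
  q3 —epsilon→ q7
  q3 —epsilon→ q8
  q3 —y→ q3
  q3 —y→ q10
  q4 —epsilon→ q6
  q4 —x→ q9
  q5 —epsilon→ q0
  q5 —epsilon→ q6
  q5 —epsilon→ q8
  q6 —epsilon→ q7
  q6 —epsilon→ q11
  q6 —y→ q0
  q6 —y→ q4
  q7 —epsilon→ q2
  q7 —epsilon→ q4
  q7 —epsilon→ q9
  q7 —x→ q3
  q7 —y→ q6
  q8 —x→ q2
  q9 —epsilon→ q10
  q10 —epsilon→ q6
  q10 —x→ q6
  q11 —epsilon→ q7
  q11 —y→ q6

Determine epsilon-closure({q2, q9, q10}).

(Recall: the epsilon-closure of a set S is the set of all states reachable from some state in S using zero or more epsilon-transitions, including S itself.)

{q2, q4, q6, q7, q8, q9, q10, q11}

Start with {q2, q9, q10}.
From q2 via epsilon: add q6, q8.
From q6 via epsilon: add q7, q11.
From q7 via epsilon: add q4.
No new states can be added; the closed set is {q2, q4, q6, q7, q8, q9, q10, q11}.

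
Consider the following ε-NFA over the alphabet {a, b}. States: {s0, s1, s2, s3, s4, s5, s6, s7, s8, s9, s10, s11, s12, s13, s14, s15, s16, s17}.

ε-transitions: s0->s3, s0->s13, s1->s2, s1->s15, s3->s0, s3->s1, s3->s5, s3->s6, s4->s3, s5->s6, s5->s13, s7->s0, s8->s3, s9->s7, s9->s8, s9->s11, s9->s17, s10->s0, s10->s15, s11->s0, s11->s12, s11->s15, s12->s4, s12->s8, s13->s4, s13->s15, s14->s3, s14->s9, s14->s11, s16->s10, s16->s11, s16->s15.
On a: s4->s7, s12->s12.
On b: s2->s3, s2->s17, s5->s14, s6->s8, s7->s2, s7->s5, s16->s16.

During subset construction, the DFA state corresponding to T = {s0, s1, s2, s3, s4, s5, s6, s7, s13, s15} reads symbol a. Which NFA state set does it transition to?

{s0, s1, s2, s3, s4, s5, s6, s7, s13, s15}

s4 on a → {s7}.
No a-transition from s0, s1, s2, s3, s5, s6, s7, s13, s15.
Union after reading a: {s7}.
Now take the ε-closure:
From s7 via ε: add s0.
From s0 via ε: add s3, s13.
From s3 via ε: add s1, s5, s6.
From s13 via ε: add s4, s15.
From s1 via ε: add s2.
No new states can be added; the closed set is {s0, s1, s2, s3, s4, s5, s6, s7, s13, s15}.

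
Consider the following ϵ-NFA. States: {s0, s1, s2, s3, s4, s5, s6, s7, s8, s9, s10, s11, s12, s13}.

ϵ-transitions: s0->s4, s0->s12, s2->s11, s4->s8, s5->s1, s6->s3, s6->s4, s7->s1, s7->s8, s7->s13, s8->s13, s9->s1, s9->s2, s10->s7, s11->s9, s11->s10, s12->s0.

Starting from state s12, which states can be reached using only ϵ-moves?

Start with {s12}.
From s12 via ϵ: add s0.
From s0 via ϵ: add s4.
From s4 via ϵ: add s8.
From s8 via ϵ: add s13.
No new states can be added; the closed set is {s0, s4, s8, s12, s13}.

{s0, s4, s8, s12, s13}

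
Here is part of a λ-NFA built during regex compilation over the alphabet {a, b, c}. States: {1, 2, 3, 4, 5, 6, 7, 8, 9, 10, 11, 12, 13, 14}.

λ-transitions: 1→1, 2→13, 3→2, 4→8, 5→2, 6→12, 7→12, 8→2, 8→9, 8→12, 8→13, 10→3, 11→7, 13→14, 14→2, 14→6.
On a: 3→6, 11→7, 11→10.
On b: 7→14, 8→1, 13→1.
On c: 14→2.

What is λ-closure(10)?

{2, 3, 6, 10, 12, 13, 14}

Start with {10}.
From 10 via λ: add 3.
From 3 via λ: add 2.
From 2 via λ: add 13.
From 13 via λ: add 14.
From 14 via λ: add 6.
From 6 via λ: add 12.
No new states can be added; the closed set is {2, 3, 6, 10, 12, 13, 14}.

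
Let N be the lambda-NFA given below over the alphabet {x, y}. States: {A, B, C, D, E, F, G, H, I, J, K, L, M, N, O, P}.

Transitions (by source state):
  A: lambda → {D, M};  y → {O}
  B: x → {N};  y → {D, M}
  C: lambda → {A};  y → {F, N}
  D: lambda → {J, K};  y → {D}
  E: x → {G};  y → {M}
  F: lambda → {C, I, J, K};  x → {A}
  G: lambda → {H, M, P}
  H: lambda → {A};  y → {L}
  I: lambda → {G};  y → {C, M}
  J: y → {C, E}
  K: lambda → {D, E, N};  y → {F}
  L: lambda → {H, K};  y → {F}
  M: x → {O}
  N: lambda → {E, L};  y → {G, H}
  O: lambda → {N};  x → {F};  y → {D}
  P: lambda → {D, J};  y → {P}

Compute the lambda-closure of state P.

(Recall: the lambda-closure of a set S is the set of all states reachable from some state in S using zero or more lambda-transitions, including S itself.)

{A, D, E, H, J, K, L, M, N, P}

Start with {P}.
From P via lambda: add D, J.
From D via lambda: add K.
From K via lambda: add E, N.
From N via lambda: add L.
From L via lambda: add H.
From H via lambda: add A.
From A via lambda: add M.
No new states can be added; the closed set is {A, D, E, H, J, K, L, M, N, P}.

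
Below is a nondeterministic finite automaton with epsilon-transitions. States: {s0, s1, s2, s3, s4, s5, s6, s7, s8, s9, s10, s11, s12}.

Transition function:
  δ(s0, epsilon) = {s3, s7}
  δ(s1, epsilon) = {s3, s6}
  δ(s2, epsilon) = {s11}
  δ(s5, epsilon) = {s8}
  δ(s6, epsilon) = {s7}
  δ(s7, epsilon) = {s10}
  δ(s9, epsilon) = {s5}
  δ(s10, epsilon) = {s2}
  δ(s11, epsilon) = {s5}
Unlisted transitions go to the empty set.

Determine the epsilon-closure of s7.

{s2, s5, s7, s8, s10, s11}

Start with {s7}.
From s7 via epsilon: add s10.
From s10 via epsilon: add s2.
From s2 via epsilon: add s11.
From s11 via epsilon: add s5.
From s5 via epsilon: add s8.
No new states can be added; the closed set is {s2, s5, s7, s8, s10, s11}.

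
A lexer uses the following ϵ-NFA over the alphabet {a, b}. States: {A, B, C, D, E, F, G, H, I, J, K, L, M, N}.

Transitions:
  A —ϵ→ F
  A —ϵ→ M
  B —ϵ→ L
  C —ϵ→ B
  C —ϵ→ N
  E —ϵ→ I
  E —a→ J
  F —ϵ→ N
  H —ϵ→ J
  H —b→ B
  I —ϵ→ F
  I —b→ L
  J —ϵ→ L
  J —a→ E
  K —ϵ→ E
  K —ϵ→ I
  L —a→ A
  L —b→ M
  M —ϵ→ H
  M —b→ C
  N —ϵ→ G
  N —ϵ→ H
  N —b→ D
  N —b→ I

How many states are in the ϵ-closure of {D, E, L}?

9

Start with {D, E, L}.
From E via ϵ: add I.
From I via ϵ: add F.
From F via ϵ: add N.
From N via ϵ: add G, H.
From H via ϵ: add J.
ϵ-closure = {D, E, F, G, H, I, J, L, N}, which has 9 states.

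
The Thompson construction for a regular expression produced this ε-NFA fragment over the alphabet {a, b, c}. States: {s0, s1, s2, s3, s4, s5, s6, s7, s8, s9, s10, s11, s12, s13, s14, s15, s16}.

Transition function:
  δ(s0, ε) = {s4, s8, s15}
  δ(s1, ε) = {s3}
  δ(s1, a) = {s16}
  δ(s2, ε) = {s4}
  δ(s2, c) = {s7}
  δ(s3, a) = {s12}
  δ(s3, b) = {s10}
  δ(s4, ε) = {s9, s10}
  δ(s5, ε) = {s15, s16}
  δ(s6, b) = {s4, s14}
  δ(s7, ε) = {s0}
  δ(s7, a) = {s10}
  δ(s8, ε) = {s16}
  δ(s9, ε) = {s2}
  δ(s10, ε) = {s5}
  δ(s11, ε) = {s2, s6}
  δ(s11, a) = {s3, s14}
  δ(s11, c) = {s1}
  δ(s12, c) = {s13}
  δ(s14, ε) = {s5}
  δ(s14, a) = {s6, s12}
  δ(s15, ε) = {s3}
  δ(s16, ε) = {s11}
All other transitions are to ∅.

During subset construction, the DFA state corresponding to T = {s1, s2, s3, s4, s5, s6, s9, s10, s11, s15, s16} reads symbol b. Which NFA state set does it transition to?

{s2, s3, s4, s5, s6, s9, s10, s11, s14, s15, s16}

s3 on b → {s10}.
s6 on b → {s4, s14}.
No b-transition from s1, s2, s4, s5, s9, s10, s11, s15, s16.
Union after reading b: {s4, s10, s14}.
Now take the ε-closure:
From s4 via ε: add s9.
From s10 via ε: add s5.
From s5 via ε: add s15, s16.
From s9 via ε: add s2.
From s15 via ε: add s3.
From s16 via ε: add s11.
From s11 via ε: add s6.
No new states can be added; the closed set is {s2, s3, s4, s5, s6, s9, s10, s11, s14, s15, s16}.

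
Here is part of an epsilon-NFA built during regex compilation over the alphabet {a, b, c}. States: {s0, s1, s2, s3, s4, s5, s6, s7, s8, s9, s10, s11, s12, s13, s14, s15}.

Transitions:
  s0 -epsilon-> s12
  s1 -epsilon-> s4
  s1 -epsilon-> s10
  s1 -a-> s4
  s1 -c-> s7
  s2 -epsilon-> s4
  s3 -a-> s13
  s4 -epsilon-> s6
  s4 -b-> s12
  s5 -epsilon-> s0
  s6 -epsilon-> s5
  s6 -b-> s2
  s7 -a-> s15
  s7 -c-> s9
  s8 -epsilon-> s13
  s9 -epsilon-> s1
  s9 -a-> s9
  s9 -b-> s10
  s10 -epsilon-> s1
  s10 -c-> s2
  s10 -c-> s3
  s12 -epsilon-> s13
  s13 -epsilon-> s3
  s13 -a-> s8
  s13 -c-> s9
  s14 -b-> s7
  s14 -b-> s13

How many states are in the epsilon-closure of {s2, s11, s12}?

Start with {s2, s11, s12}.
From s2 via epsilon: add s4.
From s12 via epsilon: add s13.
From s4 via epsilon: add s6.
From s13 via epsilon: add s3.
From s6 via epsilon: add s5.
From s5 via epsilon: add s0.
epsilon-closure = {s0, s2, s3, s4, s5, s6, s11, s12, s13}, which has 9 states.

9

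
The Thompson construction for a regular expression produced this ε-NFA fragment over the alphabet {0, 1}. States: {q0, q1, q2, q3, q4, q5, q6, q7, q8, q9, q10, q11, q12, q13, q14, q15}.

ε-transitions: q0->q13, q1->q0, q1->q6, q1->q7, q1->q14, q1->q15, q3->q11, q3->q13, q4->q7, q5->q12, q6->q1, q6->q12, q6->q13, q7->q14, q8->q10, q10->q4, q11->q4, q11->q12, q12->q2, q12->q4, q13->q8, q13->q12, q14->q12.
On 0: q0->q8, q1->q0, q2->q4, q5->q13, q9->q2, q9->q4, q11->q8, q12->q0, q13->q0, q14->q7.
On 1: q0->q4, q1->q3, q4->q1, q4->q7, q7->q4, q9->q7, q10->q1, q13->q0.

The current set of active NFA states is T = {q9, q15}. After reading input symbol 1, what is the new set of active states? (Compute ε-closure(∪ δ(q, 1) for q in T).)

q9 on 1 → {q7}.
No 1-transition from q15.
Union after reading 1: {q7}.
Now take the ε-closure:
From q7 via ε: add q14.
From q14 via ε: add q12.
From q12 via ε: add q2, q4.
No new states can be added; the closed set is {q2, q4, q7, q12, q14}.

{q2, q4, q7, q12, q14}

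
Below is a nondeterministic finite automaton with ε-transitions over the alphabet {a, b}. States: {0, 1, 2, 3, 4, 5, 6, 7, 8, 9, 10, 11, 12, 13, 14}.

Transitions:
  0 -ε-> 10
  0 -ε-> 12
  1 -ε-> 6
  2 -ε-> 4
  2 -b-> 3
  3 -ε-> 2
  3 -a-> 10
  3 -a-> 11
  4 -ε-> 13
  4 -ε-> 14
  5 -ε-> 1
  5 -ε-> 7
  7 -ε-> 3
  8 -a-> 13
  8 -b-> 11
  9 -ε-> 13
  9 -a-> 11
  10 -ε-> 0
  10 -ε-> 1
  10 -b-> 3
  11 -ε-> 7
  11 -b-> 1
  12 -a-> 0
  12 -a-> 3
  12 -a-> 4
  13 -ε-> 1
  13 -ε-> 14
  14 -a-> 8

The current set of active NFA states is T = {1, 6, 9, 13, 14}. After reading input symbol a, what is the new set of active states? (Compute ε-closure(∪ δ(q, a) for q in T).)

9 on a → {11}.
14 on a → {8}.
No a-transition from 1, 6, 13.
Union after reading a: {8, 11}.
Now take the ε-closure:
From 11 via ε: add 7.
From 7 via ε: add 3.
From 3 via ε: add 2.
From 2 via ε: add 4.
From 4 via ε: add 13, 14.
From 13 via ε: add 1.
From 1 via ε: add 6.
No new states can be added; the closed set is {1, 2, 3, 4, 6, 7, 8, 11, 13, 14}.

{1, 2, 3, 4, 6, 7, 8, 11, 13, 14}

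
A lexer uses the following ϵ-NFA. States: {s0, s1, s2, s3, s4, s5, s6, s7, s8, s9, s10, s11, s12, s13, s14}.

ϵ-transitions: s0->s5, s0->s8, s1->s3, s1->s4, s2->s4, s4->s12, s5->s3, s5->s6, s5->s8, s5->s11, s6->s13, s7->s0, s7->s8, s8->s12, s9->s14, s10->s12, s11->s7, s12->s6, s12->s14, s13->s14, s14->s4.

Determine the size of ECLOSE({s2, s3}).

7

Start with {s2, s3}.
From s2 via ϵ: add s4.
From s4 via ϵ: add s12.
From s12 via ϵ: add s6, s14.
From s6 via ϵ: add s13.
ϵ-closure = {s2, s3, s4, s6, s12, s13, s14}, which has 7 states.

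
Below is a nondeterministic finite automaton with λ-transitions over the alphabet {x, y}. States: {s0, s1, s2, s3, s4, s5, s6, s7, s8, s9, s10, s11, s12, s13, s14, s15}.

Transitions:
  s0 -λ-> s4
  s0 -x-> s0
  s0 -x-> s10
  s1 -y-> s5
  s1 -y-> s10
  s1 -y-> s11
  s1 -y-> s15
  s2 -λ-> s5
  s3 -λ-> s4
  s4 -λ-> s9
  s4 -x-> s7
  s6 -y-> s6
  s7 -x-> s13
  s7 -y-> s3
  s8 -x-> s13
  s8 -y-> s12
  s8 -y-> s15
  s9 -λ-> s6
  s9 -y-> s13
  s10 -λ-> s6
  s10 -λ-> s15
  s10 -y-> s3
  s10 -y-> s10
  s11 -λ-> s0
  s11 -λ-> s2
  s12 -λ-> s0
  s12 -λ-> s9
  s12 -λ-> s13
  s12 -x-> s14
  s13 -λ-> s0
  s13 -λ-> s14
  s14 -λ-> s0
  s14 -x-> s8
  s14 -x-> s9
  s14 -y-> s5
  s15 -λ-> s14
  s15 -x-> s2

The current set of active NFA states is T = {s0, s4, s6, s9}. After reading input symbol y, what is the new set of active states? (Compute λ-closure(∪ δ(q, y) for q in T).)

{s0, s4, s6, s9, s13, s14}

s6 on y → {s6}.
s9 on y → {s13}.
No y-transition from s0, s4.
Union after reading y: {s6, s13}.
Now take the λ-closure:
From s13 via λ: add s0, s14.
From s0 via λ: add s4.
From s4 via λ: add s9.
No new states can be added; the closed set is {s0, s4, s6, s9, s13, s14}.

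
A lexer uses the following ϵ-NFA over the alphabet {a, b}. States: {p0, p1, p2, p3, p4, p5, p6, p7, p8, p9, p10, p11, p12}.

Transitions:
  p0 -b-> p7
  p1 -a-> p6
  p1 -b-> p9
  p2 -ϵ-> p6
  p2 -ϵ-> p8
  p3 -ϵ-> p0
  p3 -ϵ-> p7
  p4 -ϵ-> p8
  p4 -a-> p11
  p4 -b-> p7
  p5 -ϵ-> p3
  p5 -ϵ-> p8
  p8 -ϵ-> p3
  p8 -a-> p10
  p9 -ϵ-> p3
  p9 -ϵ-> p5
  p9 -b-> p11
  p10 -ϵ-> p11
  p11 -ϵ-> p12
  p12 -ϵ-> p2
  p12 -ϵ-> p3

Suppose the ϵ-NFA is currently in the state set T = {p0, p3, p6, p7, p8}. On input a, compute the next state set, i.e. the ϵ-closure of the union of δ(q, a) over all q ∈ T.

{p0, p2, p3, p6, p7, p8, p10, p11, p12}

p8 on a → {p10}.
No a-transition from p0, p3, p6, p7.
Union after reading a: {p10}.
Now take the ϵ-closure:
From p10 via ϵ: add p11.
From p11 via ϵ: add p12.
From p12 via ϵ: add p2, p3.
From p2 via ϵ: add p6, p8.
From p3 via ϵ: add p0, p7.
No new states can be added; the closed set is {p0, p2, p3, p6, p7, p8, p10, p11, p12}.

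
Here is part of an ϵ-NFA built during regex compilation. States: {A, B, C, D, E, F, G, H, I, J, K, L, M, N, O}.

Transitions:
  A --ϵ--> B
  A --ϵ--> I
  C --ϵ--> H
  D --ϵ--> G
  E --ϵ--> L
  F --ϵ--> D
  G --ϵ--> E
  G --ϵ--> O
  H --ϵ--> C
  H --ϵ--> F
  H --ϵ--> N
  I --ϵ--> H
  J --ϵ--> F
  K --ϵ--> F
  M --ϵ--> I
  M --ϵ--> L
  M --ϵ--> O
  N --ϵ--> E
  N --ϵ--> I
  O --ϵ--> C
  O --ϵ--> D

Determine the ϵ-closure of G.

Start with {G}.
From G via ϵ: add E, O.
From E via ϵ: add L.
From O via ϵ: add C, D.
From C via ϵ: add H.
From H via ϵ: add F, N.
From N via ϵ: add I.
No new states can be added; the closed set is {C, D, E, F, G, H, I, L, N, O}.

{C, D, E, F, G, H, I, L, N, O}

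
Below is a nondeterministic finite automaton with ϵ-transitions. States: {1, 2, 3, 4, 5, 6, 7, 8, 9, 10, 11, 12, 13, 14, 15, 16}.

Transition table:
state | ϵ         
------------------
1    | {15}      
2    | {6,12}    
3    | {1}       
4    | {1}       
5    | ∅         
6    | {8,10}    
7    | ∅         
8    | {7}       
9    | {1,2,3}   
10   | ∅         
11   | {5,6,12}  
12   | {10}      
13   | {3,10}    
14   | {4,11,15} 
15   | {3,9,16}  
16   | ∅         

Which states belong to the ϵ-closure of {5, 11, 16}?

{5, 6, 7, 8, 10, 11, 12, 16}

Start with {5, 11, 16}.
From 11 via ϵ: add 6, 12.
From 6 via ϵ: add 8, 10.
From 8 via ϵ: add 7.
No new states can be added; the closed set is {5, 6, 7, 8, 10, 11, 12, 16}.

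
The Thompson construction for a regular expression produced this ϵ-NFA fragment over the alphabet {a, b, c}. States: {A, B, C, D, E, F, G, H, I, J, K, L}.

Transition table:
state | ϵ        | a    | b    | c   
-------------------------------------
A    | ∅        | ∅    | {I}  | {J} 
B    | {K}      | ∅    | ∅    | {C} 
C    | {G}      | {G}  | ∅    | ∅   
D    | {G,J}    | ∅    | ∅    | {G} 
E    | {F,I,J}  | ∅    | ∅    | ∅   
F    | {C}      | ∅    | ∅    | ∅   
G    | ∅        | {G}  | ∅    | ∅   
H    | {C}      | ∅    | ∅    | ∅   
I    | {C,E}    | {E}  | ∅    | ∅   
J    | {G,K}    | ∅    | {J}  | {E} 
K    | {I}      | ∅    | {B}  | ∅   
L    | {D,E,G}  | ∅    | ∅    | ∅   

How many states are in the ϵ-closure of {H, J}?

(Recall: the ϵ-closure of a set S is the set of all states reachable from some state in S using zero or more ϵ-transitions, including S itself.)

Start with {H, J}.
From H via ϵ: add C.
From J via ϵ: add G, K.
From K via ϵ: add I.
From I via ϵ: add E.
From E via ϵ: add F.
ϵ-closure = {C, E, F, G, H, I, J, K}, which has 8 states.

8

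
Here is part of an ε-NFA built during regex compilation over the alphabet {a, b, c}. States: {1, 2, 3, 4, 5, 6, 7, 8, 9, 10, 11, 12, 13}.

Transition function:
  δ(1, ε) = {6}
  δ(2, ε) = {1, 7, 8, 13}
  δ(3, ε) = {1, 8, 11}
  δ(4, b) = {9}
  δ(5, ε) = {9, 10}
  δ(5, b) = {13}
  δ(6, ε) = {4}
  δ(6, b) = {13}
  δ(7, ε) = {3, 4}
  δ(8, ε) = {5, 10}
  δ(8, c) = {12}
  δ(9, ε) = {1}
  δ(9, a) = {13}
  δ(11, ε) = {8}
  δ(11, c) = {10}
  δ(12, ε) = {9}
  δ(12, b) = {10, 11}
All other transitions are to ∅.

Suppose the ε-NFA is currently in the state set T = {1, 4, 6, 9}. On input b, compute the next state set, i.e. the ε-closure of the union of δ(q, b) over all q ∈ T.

{1, 4, 6, 9, 13}

4 on b → {9}.
6 on b → {13}.
No b-transition from 1, 9.
Union after reading b: {9, 13}.
Now take the ε-closure:
From 9 via ε: add 1.
From 1 via ε: add 6.
From 6 via ε: add 4.
No new states can be added; the closed set is {1, 4, 6, 9, 13}.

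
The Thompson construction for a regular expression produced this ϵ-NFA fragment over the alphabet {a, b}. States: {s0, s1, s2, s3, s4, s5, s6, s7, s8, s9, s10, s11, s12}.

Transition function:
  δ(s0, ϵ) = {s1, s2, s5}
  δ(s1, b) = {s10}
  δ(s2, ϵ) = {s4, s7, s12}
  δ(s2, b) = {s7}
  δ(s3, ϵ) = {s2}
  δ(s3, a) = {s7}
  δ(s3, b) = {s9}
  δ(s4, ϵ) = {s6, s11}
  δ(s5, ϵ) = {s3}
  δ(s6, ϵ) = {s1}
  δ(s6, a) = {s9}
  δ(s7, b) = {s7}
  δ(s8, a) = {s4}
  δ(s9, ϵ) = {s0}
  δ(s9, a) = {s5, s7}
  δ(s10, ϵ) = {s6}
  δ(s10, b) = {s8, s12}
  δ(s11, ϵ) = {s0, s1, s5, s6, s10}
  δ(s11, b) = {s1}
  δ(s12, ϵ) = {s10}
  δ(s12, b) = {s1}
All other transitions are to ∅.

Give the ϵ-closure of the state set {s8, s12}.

{s1, s6, s8, s10, s12}

Start with {s8, s12}.
From s12 via ϵ: add s10.
From s10 via ϵ: add s6.
From s6 via ϵ: add s1.
No new states can be added; the closed set is {s1, s6, s8, s10, s12}.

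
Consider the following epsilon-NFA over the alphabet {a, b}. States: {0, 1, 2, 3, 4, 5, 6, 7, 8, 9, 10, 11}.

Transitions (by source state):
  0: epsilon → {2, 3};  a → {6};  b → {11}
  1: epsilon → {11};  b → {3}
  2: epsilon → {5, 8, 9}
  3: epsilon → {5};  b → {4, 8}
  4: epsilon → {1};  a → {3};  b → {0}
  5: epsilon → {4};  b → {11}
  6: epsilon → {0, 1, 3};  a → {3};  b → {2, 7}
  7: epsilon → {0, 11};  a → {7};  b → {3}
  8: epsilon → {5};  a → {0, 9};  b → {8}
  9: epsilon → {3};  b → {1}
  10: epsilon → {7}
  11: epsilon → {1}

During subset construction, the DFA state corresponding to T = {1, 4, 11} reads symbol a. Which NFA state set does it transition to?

{1, 3, 4, 5, 11}

4 on a → {3}.
No a-transition from 1, 11.
Union after reading a: {3}.
Now take the epsilon-closure:
From 3 via epsilon: add 5.
From 5 via epsilon: add 4.
From 4 via epsilon: add 1.
From 1 via epsilon: add 11.
No new states can be added; the closed set is {1, 3, 4, 5, 11}.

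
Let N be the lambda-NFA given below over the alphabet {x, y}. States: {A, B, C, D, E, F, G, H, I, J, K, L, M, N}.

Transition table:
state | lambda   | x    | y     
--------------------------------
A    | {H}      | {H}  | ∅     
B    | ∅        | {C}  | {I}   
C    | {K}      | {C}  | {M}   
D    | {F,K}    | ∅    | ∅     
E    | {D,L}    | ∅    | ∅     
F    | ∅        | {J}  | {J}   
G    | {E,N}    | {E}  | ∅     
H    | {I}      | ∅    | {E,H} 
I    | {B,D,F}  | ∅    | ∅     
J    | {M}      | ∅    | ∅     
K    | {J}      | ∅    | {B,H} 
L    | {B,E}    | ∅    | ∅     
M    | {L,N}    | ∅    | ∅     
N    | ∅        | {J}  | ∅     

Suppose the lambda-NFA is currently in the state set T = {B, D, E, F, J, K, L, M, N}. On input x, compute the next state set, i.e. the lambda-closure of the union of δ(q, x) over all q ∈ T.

B on x → {C}.
F on x → {J}.
N on x → {J}.
No x-transition from D, E, J, K, L, M.
Union after reading x: {C, J}.
Now take the lambda-closure:
From C via lambda: add K.
From J via lambda: add M.
From M via lambda: add L, N.
From L via lambda: add B, E.
From E via lambda: add D.
From D via lambda: add F.
No new states can be added; the closed set is {B, C, D, E, F, J, K, L, M, N}.

{B, C, D, E, F, J, K, L, M, N}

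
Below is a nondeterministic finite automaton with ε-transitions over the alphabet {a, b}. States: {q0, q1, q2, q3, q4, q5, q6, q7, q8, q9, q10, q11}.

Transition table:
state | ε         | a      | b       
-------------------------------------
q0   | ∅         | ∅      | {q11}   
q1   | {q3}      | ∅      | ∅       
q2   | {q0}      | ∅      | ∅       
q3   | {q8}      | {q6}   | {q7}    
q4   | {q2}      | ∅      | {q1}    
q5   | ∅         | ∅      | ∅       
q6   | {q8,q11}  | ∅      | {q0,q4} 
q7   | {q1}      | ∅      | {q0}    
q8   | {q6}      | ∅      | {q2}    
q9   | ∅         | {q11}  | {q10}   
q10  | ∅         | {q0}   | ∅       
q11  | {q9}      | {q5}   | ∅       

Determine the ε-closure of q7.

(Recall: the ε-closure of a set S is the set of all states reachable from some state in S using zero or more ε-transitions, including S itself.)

{q1, q3, q6, q7, q8, q9, q11}

Start with {q7}.
From q7 via ε: add q1.
From q1 via ε: add q3.
From q3 via ε: add q8.
From q8 via ε: add q6.
From q6 via ε: add q11.
From q11 via ε: add q9.
No new states can be added; the closed set is {q1, q3, q6, q7, q8, q9, q11}.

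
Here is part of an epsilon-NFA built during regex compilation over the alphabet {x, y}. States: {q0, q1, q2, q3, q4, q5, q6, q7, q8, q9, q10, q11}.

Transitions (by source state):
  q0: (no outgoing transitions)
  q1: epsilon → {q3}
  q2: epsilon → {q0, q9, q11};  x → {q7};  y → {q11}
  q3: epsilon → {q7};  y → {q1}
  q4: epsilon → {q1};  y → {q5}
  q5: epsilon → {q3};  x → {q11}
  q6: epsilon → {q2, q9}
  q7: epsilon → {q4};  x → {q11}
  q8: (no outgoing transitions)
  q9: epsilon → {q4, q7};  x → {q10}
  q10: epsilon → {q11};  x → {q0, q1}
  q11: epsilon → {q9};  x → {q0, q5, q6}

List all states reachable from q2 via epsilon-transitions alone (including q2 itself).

{q0, q1, q2, q3, q4, q7, q9, q11}

Start with {q2}.
From q2 via epsilon: add q0, q9, q11.
From q9 via epsilon: add q4, q7.
From q4 via epsilon: add q1.
From q1 via epsilon: add q3.
No new states can be added; the closed set is {q0, q1, q2, q3, q4, q7, q9, q11}.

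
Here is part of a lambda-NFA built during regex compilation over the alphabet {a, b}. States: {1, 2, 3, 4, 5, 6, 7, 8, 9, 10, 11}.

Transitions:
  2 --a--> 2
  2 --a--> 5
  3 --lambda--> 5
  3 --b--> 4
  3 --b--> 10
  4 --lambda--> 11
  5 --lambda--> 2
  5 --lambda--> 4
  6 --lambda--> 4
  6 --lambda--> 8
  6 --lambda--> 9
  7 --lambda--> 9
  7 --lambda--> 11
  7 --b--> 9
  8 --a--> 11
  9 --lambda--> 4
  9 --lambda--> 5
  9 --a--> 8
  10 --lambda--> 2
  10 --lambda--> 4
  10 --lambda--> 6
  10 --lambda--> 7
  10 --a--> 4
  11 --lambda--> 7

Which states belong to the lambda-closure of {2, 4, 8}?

Start with {2, 4, 8}.
From 4 via lambda: add 11.
From 11 via lambda: add 7.
From 7 via lambda: add 9.
From 9 via lambda: add 5.
No new states can be added; the closed set is {2, 4, 5, 7, 8, 9, 11}.

{2, 4, 5, 7, 8, 9, 11}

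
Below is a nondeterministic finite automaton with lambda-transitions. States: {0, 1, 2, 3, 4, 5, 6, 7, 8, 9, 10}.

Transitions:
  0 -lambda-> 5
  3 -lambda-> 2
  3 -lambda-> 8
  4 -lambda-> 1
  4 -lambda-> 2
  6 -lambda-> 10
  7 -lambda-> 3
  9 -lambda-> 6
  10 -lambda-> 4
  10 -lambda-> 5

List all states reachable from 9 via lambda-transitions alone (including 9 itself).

{1, 2, 4, 5, 6, 9, 10}

Start with {9}.
From 9 via lambda: add 6.
From 6 via lambda: add 10.
From 10 via lambda: add 4, 5.
From 4 via lambda: add 1, 2.
No new states can be added; the closed set is {1, 2, 4, 5, 6, 9, 10}.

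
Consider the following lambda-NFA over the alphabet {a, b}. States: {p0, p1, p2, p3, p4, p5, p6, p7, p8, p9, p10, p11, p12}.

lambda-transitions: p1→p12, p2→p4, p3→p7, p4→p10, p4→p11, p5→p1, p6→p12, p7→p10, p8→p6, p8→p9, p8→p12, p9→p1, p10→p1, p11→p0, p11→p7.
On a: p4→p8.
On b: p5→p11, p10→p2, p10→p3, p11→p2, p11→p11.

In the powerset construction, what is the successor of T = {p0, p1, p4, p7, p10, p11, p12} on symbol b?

{p0, p1, p2, p3, p4, p7, p10, p11, p12}

p10 on b → {p2, p3}.
p11 on b → {p2, p11}.
No b-transition from p0, p1, p4, p7, p12.
Union after reading b: {p2, p3, p11}.
Now take the lambda-closure:
From p2 via lambda: add p4.
From p3 via lambda: add p7.
From p11 via lambda: add p0.
From p4 via lambda: add p10.
From p10 via lambda: add p1.
From p1 via lambda: add p12.
No new states can be added; the closed set is {p0, p1, p2, p3, p4, p7, p10, p11, p12}.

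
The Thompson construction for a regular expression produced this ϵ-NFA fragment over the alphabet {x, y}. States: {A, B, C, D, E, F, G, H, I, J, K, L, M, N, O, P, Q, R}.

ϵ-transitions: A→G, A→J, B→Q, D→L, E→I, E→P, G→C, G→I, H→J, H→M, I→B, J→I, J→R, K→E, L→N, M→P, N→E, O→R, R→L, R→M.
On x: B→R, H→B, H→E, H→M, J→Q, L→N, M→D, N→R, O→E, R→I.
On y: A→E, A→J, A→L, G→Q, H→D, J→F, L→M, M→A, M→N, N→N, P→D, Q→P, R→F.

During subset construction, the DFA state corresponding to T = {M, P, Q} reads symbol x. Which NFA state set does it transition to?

M on x → {D}.
No x-transition from P, Q.
Union after reading x: {D}.
Now take the ϵ-closure:
From D via ϵ: add L.
From L via ϵ: add N.
From N via ϵ: add E.
From E via ϵ: add I, P.
From I via ϵ: add B.
From B via ϵ: add Q.
No new states can be added; the closed set is {B, D, E, I, L, N, P, Q}.

{B, D, E, I, L, N, P, Q}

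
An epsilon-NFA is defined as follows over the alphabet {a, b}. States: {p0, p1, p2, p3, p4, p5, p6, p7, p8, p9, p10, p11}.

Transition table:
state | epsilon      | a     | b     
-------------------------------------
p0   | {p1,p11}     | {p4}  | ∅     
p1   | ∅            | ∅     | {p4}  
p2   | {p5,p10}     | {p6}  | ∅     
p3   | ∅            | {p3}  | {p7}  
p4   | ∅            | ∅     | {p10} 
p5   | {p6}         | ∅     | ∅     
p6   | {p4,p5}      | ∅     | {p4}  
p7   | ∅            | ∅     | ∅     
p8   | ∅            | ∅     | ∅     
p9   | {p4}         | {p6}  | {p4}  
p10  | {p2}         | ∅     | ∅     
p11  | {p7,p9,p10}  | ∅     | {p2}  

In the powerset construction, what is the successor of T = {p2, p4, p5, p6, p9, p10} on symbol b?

p4 on b → {p10}.
p6 on b → {p4}.
p9 on b → {p4}.
No b-transition from p2, p5, p10.
Union after reading b: {p4, p10}.
Now take the epsilon-closure:
From p10 via epsilon: add p2.
From p2 via epsilon: add p5.
From p5 via epsilon: add p6.
No new states can be added; the closed set is {p2, p4, p5, p6, p10}.

{p2, p4, p5, p6, p10}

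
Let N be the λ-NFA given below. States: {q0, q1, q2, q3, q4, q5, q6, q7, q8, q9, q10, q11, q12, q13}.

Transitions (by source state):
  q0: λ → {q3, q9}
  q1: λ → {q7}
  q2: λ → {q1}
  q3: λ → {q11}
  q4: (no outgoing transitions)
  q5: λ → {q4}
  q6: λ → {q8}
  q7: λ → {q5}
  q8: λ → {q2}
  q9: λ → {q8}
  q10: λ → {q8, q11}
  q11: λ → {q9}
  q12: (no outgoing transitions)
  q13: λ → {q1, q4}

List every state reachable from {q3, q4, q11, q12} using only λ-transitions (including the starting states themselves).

Start with {q3, q4, q11, q12}.
From q11 via λ: add q9.
From q9 via λ: add q8.
From q8 via λ: add q2.
From q2 via λ: add q1.
From q1 via λ: add q7.
From q7 via λ: add q5.
No new states can be added; the closed set is {q1, q2, q3, q4, q5, q7, q8, q9, q11, q12}.

{q1, q2, q3, q4, q5, q7, q8, q9, q11, q12}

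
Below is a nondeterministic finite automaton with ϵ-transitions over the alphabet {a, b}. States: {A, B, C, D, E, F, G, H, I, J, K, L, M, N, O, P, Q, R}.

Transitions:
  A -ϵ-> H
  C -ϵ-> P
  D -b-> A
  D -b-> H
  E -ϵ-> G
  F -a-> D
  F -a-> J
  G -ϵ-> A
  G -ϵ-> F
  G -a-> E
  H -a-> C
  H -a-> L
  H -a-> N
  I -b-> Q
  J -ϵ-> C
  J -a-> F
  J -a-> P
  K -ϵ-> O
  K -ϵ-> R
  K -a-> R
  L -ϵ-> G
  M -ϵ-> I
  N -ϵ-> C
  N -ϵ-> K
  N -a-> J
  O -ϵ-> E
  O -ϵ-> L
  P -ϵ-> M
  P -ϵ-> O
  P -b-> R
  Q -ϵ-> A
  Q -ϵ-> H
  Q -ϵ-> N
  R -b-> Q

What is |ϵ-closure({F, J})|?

Start with {F, J}.
From J via ϵ: add C.
From C via ϵ: add P.
From P via ϵ: add M, O.
From M via ϵ: add I.
From O via ϵ: add E, L.
From E via ϵ: add G.
From G via ϵ: add A.
From A via ϵ: add H.
ϵ-closure = {A, C, E, F, G, H, I, J, L, M, O, P}, which has 12 states.

12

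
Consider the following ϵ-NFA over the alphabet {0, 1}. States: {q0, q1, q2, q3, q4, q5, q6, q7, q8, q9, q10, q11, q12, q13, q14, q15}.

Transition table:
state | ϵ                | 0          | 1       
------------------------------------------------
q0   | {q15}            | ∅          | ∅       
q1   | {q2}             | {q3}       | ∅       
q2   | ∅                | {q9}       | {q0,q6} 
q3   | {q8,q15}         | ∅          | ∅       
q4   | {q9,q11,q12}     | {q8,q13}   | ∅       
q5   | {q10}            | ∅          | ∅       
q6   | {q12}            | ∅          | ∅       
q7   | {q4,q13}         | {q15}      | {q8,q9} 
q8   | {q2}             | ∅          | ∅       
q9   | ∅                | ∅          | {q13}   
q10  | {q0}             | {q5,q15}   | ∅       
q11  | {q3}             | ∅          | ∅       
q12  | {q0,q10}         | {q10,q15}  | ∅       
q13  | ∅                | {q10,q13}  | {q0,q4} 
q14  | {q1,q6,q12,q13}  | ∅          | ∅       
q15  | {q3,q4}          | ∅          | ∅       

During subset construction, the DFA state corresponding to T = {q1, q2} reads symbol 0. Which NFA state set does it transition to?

q1 on 0 → {q3}.
q2 on 0 → {q9}.
Union after reading 0: {q3, q9}.
Now take the ϵ-closure:
From q3 via ϵ: add q8, q15.
From q8 via ϵ: add q2.
From q15 via ϵ: add q4.
From q4 via ϵ: add q11, q12.
From q12 via ϵ: add q0, q10.
No new states can be added; the closed set is {q0, q2, q3, q4, q8, q9, q10, q11, q12, q15}.

{q0, q2, q3, q4, q8, q9, q10, q11, q12, q15}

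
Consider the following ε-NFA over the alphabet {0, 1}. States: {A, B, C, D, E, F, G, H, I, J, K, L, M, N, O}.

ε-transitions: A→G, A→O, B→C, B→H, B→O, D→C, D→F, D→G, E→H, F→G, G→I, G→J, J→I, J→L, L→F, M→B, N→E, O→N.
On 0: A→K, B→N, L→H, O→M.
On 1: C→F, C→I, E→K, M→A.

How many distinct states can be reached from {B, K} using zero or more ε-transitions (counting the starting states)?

7

Start with {B, K}.
From B via ε: add C, H, O.
From O via ε: add N.
From N via ε: add E.
ε-closure = {B, C, E, H, K, N, O}, which has 7 states.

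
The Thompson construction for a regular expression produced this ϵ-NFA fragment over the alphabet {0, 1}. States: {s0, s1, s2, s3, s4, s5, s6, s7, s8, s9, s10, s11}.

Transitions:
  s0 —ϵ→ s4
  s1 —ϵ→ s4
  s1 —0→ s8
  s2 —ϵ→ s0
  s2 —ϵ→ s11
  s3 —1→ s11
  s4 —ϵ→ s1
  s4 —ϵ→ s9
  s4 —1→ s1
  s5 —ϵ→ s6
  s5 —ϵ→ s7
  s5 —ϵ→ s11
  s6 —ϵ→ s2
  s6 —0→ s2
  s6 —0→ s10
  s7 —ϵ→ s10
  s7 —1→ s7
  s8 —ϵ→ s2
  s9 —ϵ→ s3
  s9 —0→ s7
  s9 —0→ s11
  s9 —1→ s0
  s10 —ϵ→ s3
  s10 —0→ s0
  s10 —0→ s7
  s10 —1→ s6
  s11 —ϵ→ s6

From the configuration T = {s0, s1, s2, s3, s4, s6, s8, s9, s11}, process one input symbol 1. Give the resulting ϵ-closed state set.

s3 on 1 → {s11}.
s4 on 1 → {s1}.
s9 on 1 → {s0}.
No 1-transition from s0, s1, s2, s6, s8, s11.
Union after reading 1: {s0, s1, s11}.
Now take the ϵ-closure:
From s0 via ϵ: add s4.
From s11 via ϵ: add s6.
From s4 via ϵ: add s9.
From s6 via ϵ: add s2.
From s9 via ϵ: add s3.
No new states can be added; the closed set is {s0, s1, s2, s3, s4, s6, s9, s11}.

{s0, s1, s2, s3, s4, s6, s9, s11}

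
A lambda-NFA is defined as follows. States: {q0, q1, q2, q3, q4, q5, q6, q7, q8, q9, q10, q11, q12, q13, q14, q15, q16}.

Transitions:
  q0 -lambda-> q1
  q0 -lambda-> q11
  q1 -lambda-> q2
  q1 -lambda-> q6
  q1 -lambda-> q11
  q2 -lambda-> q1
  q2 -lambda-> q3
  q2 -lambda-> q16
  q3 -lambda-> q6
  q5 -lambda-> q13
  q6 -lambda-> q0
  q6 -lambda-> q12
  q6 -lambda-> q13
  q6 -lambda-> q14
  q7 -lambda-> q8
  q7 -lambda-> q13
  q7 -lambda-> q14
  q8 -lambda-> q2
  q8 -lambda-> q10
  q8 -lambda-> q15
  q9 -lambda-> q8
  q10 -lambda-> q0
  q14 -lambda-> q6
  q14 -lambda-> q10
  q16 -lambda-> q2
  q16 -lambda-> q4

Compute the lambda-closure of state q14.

{q0, q1, q2, q3, q4, q6, q10, q11, q12, q13, q14, q16}

Start with {q14}.
From q14 via lambda: add q6, q10.
From q6 via lambda: add q0, q12, q13.
From q0 via lambda: add q1, q11.
From q1 via lambda: add q2.
From q2 via lambda: add q3, q16.
From q16 via lambda: add q4.
No new states can be added; the closed set is {q0, q1, q2, q3, q4, q6, q10, q11, q12, q13, q14, q16}.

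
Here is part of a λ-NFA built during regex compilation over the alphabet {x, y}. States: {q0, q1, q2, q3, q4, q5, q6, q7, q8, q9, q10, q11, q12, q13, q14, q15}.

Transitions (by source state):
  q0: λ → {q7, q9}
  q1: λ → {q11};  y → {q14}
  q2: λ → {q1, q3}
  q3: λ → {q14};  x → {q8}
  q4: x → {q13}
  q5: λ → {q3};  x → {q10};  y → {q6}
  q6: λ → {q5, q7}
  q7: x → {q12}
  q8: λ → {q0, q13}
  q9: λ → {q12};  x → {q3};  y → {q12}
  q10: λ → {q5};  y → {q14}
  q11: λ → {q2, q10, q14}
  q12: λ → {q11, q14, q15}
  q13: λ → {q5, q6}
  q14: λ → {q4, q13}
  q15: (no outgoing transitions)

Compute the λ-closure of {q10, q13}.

Start with {q10, q13}.
From q10 via λ: add q5.
From q13 via λ: add q6.
From q5 via λ: add q3.
From q6 via λ: add q7.
From q3 via λ: add q14.
From q14 via λ: add q4.
No new states can be added; the closed set is {q3, q4, q5, q6, q7, q10, q13, q14}.

{q3, q4, q5, q6, q7, q10, q13, q14}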